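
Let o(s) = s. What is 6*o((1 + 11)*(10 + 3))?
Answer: 936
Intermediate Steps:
6*o((1 + 11)*(10 + 3)) = 6*((1 + 11)*(10 + 3)) = 6*(12*13) = 6*156 = 936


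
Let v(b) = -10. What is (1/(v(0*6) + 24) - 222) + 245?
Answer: 323/14 ≈ 23.071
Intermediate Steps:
(1/(v(0*6) + 24) - 222) + 245 = (1/(-10 + 24) - 222) + 245 = (1/14 - 222) + 245 = -3107/14 + 245 = 323/14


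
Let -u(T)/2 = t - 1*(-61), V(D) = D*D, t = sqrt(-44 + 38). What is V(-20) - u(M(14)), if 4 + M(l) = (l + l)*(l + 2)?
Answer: 522 + 2*I*sqrt(6) ≈ 522.0 + 4.899*I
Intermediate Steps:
t = I*sqrt(6) (t = sqrt(-6) = I*sqrt(6) ≈ 2.4495*I)
M(l) = -4 + 2*l*(2 + l) (M(l) = -4 + (l + l)*(l + 2) = -4 + (2*l)*(2 + l) = -4 + 2*l*(2 + l))
V(D) = D**2
u(T) = -122 - 2*I*sqrt(6) (u(T) = -2*(I*sqrt(6) - 1*(-61)) = -2*(I*sqrt(6) + 61) = -2*(61 + I*sqrt(6)) = -122 - 2*I*sqrt(6))
V(-20) - u(M(14)) = (-20)**2 - (-122 - 2*I*sqrt(6)) = 400 + (122 + 2*I*sqrt(6)) = 522 + 2*I*sqrt(6)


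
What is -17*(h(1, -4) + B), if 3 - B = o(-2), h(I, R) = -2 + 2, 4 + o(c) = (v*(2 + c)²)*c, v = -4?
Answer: -119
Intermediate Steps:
o(c) = -4 - 4*c*(2 + c)² (o(c) = -4 + (-4*(2 + c)²)*c = -4 - 4*c*(2 + c)²)
h(I, R) = 0
B = 7 (B = 3 - (-4 - 4*(-2)*(2 - 2)²) = 3 - (-4 - 4*(-2)*0²) = 3 - (-4 - 4*(-2)*0) = 3 - (-4 + 0) = 3 - 1*(-4) = 3 + 4 = 7)
-17*(h(1, -4) + B) = -17*(0 + 7) = -17*7 = -119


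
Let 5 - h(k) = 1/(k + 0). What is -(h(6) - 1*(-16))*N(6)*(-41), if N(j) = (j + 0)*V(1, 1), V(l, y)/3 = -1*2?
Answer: -30750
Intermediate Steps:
V(l, y) = -6 (V(l, y) = 3*(-1*2) = 3*(-2) = -6)
h(k) = 5 - 1/k (h(k) = 5 - 1/(k + 0) = 5 - 1/k)
N(j) = -6*j (N(j) = (j + 0)*(-6) = j*(-6) = -6*j)
-(h(6) - 1*(-16))*N(6)*(-41) = -((5 - 1/6) - 1*(-16))*(-6*6)*(-41) = -((5 - 1*⅙) + 16)*(-36)*(-41) = -((5 - ⅙) + 16)*(-36)*(-41) = -(29/6 + 16)*(-36)*(-41) = -(125/6)*(-36)*(-41) = -(-750)*(-41) = -1*30750 = -30750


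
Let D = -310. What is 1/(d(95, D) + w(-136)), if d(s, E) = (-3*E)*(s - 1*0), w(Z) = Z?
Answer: 1/88214 ≈ 1.1336e-5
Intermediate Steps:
d(s, E) = -3*E*s (d(s, E) = (-3*E)*(s + 0) = (-3*E)*s = -3*E*s)
1/(d(95, D) + w(-136)) = 1/(-3*(-310)*95 - 136) = 1/(88350 - 136) = 1/88214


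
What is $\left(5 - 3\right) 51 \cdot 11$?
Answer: $1122$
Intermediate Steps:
$\left(5 - 3\right) 51 \cdot 11 = 2 \cdot 51 \cdot 11 = 102 \cdot 11 = 1122$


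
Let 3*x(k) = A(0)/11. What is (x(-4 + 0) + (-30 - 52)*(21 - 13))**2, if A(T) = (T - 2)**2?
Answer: 468462736/1089 ≈ 4.3018e+5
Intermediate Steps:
A(T) = (-2 + T)**2
x(k) = 4/33 (x(k) = ((-2 + 0)**2/11)/3 = ((-2)**2*(1/11))/3 = (4*(1/11))/3 = (1/3)*(4/11) = 4/33)
(x(-4 + 0) + (-30 - 52)*(21 - 13))**2 = (4/33 + (-30 - 52)*(21 - 13))**2 = (4/33 - 82*8)**2 = (4/33 - 656)**2 = (-21644/33)**2 = 468462736/1089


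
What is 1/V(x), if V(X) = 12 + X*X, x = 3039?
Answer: 1/9235533 ≈ 1.0828e-7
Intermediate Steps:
V(X) = 12 + X**2
1/V(x) = 1/(12 + 3039**2) = 1/(12 + 9235521) = 1/9235533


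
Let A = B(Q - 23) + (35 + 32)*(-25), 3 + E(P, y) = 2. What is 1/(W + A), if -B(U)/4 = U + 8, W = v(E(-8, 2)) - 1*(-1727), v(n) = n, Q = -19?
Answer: 1/187 ≈ 0.0053476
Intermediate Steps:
E(P, y) = -1 (E(P, y) = -3 + 2 = -1)
W = 1726 (W = -1 - 1*(-1727) = -1 + 1727 = 1726)
B(U) = -32 - 4*U (B(U) = -4*(U + 8) = -4*(8 + U) = -32 - 4*U)
A = -1539 (A = (-32 - 4*(-19 - 23)) + (35 + 32)*(-25) = (-32 - 4*(-42)) + 67*(-25) = (-32 + 168) - 1675 = 136 - 1675 = -1539)
1/(W + A) = 1/(1726 - 1539) = 1/187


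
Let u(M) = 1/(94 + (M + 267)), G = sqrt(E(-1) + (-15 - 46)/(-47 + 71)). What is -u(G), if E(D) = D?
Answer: -8664/3127789 + 2*I*sqrt(510)/3127789 ≈ -0.00277 + 1.444e-5*I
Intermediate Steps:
G = I*sqrt(510)/12 (G = sqrt(-1 + (-15 - 46)/(-47 + 71)) = sqrt(-1 - 61/24) = sqrt(-85/24) = I*sqrt(510)/12 ≈ 1.8819*I)
u(M) = 1/(361 + M) (u(M) = 1/(94 + (267 + M)) = 1/(361 + M))
-u(G) = -1/(361 + I*sqrt(510)/12)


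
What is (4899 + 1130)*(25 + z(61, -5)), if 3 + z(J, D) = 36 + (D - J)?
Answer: -48232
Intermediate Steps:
z(J, D) = 33 + D - J (z(J, D) = -3 + (36 + (D - J)) = -3 + (36 + D - J) = 33 + D - J)
(4899 + 1130)*(25 + z(61, -5)) = (4899 + 1130)*(25 + (33 - 5 - 1*61)) = 6029*(25 + (33 - 5 - 61)) = 6029*(25 - 33) = 6029*(-8) = -48232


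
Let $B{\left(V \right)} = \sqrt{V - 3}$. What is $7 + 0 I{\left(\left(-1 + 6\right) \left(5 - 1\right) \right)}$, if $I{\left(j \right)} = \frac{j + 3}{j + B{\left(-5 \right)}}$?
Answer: $7$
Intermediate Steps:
$B{\left(V \right)} = \sqrt{-3 + V}$
$I{\left(j \right)} = \frac{3 + j}{j + 2 i \sqrt{2}}$ ($I{\left(j \right)} = \frac{j + 3}{j + \sqrt{-3 - 5}} = \frac{3 + j}{j + \sqrt{-8}} = \frac{3 + j}{j + 2 i \sqrt{2}}$)
$7 + 0 I{\left(\left(-1 + 6\right) \left(5 - 1\right) \right)} = 7 + 0 \frac{3 + \left(-1 + 6\right) \left(5 - 1\right)}{\left(-1 + 6\right) \left(5 - 1\right) + 2 i \sqrt{2}} = 7 + 0 \frac{3 + 5 \cdot 4}{5 \cdot 4 + 2 i \sqrt{2}} = 7 + 0 \frac{3 + 20}{20 + 2 i \sqrt{2}} = 7 + 0 \frac{1}{20 + 2 i \sqrt{2}} \cdot 23 = 7 + 0 \frac{23}{20 + 2 i \sqrt{2}} = 7 + 0 = 7$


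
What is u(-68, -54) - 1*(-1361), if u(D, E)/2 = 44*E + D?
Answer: -3527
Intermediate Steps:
u(D, E) = 2*D + 88*E (u(D, E) = 2*(44*E + D) = 2*(D + 44*E) = 2*D + 88*E)
u(-68, -54) - 1*(-1361) = (2*(-68) + 88*(-54)) - 1*(-1361) = (-136 - 4752) + 1361 = -4888 + 1361 = -3527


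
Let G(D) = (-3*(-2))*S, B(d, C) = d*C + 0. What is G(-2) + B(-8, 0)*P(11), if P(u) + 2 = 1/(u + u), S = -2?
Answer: -12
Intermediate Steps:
P(u) = -2 + 1/(2*u) (P(u) = -2 + 1/(u + u) = -2 + 1/(2*u))
B(d, C) = C*d (B(d, C) = C*d + 0 = C*d)
G(D) = -12 (G(D) = -3*(-2)*(-2) = 6*(-2) = -12)
G(-2) + B(-8, 0)*P(11) = -12 + (0*(-8))*(-2 + (1/2)/11) = -12 + 0*(-2 + (1/2)*(1/11)) = -12 + 0*(-2 + 1/22) = -12 + 0*(-43/22) = -12 + 0 = -12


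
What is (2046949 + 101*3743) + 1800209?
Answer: 4225201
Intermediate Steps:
(2046949 + 101*3743) + 1800209 = (2046949 + 378043) + 1800209 = 2424992 + 1800209 = 4225201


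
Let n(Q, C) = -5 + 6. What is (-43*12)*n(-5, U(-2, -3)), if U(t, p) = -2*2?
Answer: -516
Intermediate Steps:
U(t, p) = -4
n(Q, C) = 1
(-43*12)*n(-5, U(-2, -3)) = -43*12*1 = -516*1 = -516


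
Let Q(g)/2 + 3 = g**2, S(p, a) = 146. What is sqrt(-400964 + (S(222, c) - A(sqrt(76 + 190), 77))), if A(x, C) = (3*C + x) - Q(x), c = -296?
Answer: sqrt(-400523 - sqrt(266)) ≈ 632.88*I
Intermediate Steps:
Q(g) = -6 + 2*g**2
A(x, C) = 6 + x - 2*x**2 + 3*C (A(x, C) = (3*C + x) - (-6 + 2*x**2) = (x + 3*C) + (6 - 2*x**2) = 6 + x - 2*x**2 + 3*C)
sqrt(-400964 + (S(222, c) - A(sqrt(76 + 190), 77))) = sqrt(-400964 + (146 - (6 + sqrt(76 + 190) - 2*(sqrt(76 + 190))**2 + 3*77))) = sqrt(-400964 + (146 - (6 + sqrt(266) - 2*(sqrt(266))**2 + 231))) = sqrt(-400964 + (146 - (6 + sqrt(266) - 2*266 + 231))) = sqrt(-400964 + (146 - (6 + sqrt(266) - 532 + 231))) = sqrt(-400964 + (146 - (-295 + sqrt(266)))) = sqrt(-400964 + (146 + (295 - sqrt(266)))) = sqrt(-400964 + (441 - sqrt(266))) = sqrt(-400523 - sqrt(266))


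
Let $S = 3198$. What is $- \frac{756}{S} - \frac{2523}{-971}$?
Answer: $\frac{1222413}{517543} \approx 2.362$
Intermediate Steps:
$- \frac{756}{S} - \frac{2523}{-971} = - \frac{756}{3198} - \frac{2523}{-971} = \left(-756\right) \frac{1}{3198} - - \frac{2523}{971} = - \frac{126}{533} + \frac{2523}{971} = \frac{1222413}{517543}$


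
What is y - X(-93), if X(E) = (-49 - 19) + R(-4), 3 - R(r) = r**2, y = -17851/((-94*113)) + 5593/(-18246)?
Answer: 3991207618/48452253 ≈ 82.374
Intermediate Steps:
y = 66575125/48452253 (y = -17851/(-10622) + 5593*(-1/18246) = -17851*(-1/10622) - 5593/18246 = 17851/10622 - 5593/18246 = 66575125/48452253 ≈ 1.3740)
R(r) = 3 - r**2
X(E) = -81 (X(E) = (-49 - 19) + (3 - 1*(-4)**2) = -68 + (3 - 1*16) = -68 + (3 - 16) = -68 - 13 = -81)
y - X(-93) = 66575125/48452253 - 1*(-81) = 66575125/48452253 + 81 = 3991207618/48452253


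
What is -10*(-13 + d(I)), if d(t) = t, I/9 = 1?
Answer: 40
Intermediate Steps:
I = 9 (I = 9*1 = 9)
-10*(-13 + d(I)) = -10*(-13 + 9) = -10*(-4) = 40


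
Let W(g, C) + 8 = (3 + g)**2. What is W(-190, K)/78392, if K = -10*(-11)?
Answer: 34961/78392 ≈ 0.44598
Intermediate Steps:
K = 110
W(g, C) = -8 + (3 + g)**2
W(-190, K)/78392 = (-8 + (3 - 190)**2)/78392 = (-8 + (-187)**2)*(1/78392) = (-8 + 34969)*(1/78392) = 34961*(1/78392) = 34961/78392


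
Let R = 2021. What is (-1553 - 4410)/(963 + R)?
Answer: -5963/2984 ≈ -1.9983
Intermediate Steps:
(-1553 - 4410)/(963 + R) = (-1553 - 4410)/(963 + 2021) = -5963/2984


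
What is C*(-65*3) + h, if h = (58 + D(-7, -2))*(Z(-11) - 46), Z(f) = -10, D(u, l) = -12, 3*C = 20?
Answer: -3876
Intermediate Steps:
C = 20/3 (C = (1/3)*20 = 20/3 ≈ 6.6667)
h = -2576 (h = (58 - 12)*(-10 - 46) = 46*(-56) = -2576)
C*(-65*3) + h = 20*(-65*3)/3 - 2576 = (20/3)*(-195) - 2576 = -1300 - 2576 = -3876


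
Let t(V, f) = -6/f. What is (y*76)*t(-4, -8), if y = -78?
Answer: -4446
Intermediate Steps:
(y*76)*t(-4, -8) = (-78*76)*(-6/(-8)) = -(-35568)*(-1)/8 = -5928*¾ = -4446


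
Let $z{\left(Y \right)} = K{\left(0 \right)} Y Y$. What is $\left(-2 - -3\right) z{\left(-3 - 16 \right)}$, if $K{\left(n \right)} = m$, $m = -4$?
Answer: $-1444$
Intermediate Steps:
$K{\left(n \right)} = -4$
$z{\left(Y \right)} = - 4 Y^{2}$ ($z{\left(Y \right)} = - 4 Y Y = - 4 Y^{2}$)
$\left(-2 - -3\right) z{\left(-3 - 16 \right)} = \left(-2 - -3\right) \left(- 4 \left(-3 - 16\right)^{2}\right) = \left(-2 + 3\right) \left(- 4 \left(-3 - 16\right)^{2}\right) = 1 \left(- 4 \left(-19\right)^{2}\right) = 1 \left(\left(-4\right) 361\right) = 1 \left(-1444\right) = -1444$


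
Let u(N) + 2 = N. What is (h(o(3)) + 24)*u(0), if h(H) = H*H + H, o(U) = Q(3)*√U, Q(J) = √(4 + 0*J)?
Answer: -72 - 4*√3 ≈ -78.928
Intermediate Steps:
u(N) = -2 + N
Q(J) = 2 (Q(J) = √(4 + 0) = √4 = 2)
o(U) = 2*√U
h(H) = H + H² (h(H) = H² + H = H + H²)
(h(o(3)) + 24)*u(0) = ((2*√3)*(1 + 2*√3) + 24)*(-2 + 0) = (2*√3*(1 + 2*√3) + 24)*(-2) = (24 + 2*√3*(1 + 2*√3))*(-2) = -48 - 4*√3*(1 + 2*√3)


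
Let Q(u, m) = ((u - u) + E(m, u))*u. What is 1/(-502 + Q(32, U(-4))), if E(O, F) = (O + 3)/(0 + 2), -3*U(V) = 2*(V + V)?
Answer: -3/1106 ≈ -0.0027125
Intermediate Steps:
U(V) = -4*V/3 (U(V) = -2*(V + V)/3 = -2*2*V/3 = -4*V/3)
E(O, F) = 3/2 + O/2 (E(O, F) = (3 + O)/2 = (3 + O)*(½) = 3/2 + O/2)
Q(u, m) = u*(3/2 + m/2) (Q(u, m) = ((u - u) + (3/2 + m/2))*u = (0 + (3/2 + m/2))*u = (3/2 + m/2)*u = u*(3/2 + m/2))
1/(-502 + Q(32, U(-4))) = 1/(-502 + (½)*32*(3 - 4/3*(-4))) = 1/(-502 + (½)*32*(3 + 16/3)) = 1/(-502 + (½)*32*(25/3)) = 1/(-502 + 400/3) = 1/(-1106/3) = -3/1106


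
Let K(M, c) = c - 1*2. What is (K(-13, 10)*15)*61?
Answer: 7320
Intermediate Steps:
K(M, c) = -2 + c (K(M, c) = c - 2 = -2 + c)
(K(-13, 10)*15)*61 = ((-2 + 10)*15)*61 = (8*15)*61 = 120*61 = 7320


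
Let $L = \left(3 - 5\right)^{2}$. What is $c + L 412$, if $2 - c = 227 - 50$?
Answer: $1473$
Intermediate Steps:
$c = -175$ ($c = 2 - \left(227 - 50\right) = 2 - 177 = -175$)
$L = 4$ ($L = \left(-2\right)^{2} = 4$)
$c + L 412 = -175 + 4 \cdot 412 = -175 + 1648 = 1473$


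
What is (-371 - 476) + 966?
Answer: 119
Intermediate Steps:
(-371 - 476) + 966 = -847 + 966 = 119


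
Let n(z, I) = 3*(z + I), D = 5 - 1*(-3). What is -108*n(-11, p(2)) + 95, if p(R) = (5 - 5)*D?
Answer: 3659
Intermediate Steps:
D = 8 (D = 5 + 3 = 8)
p(R) = 0 (p(R) = (5 - 5)*8 = 0*8 = 0)
n(z, I) = 3*I + 3*z (n(z, I) = 3*(I + z) = 3*I + 3*z)
-108*n(-11, p(2)) + 95 = -108*(3*0 + 3*(-11)) + 95 = -108*(0 - 33) + 95 = -108*(-33) + 95 = 3564 + 95 = 3659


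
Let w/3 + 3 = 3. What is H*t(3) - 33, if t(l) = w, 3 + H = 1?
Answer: -33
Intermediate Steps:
H = -2 (H = -3 + 1 = -2)
w = 0 (w = -9 + 3*3 = -9 + 9 = 0)
t(l) = 0
H*t(3) - 33 = -2*0 - 33 = 0 - 33 = -33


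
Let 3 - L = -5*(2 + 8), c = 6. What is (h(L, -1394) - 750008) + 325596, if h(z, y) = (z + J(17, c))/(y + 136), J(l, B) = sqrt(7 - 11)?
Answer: -533910349/1258 - I/629 ≈ -4.2441e+5 - 0.0015898*I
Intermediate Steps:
J(l, B) = 2*I (J(l, B) = sqrt(-4) = 2*I)
L = 53 (L = 3 - (-5)*(2 + 8) = 3 - (-5)*10 = 3 - 1*(-50) = 3 + 50 = 53)
h(z, y) = (z + 2*I)/(136 + y) (h(z, y) = (z + 2*I)/(y + 136) = (z + 2*I)/(136 + y))
(h(L, -1394) - 750008) + 325596 = ((53 + 2*I)/(136 - 1394) - 750008) + 325596 = ((53 + 2*I)/(-1258) - 750008) + 325596 = (-(53 + 2*I)/1258 - 750008) + 325596 = ((-53/1258 - I/629) - 750008) + 325596 = (-943510117/1258 - I/629) + 325596 = -533910349/1258 - I/629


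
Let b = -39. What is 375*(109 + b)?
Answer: 26250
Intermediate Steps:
375*(109 + b) = 375*(109 - 39) = 375*70 = 26250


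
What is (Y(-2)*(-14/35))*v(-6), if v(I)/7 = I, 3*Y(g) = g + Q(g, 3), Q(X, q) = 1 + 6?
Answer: 28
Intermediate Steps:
Q(X, q) = 7
Y(g) = 7/3 + g/3 (Y(g) = (g + 7)/3 = (7 + g)/3 = 7/3 + g/3)
v(I) = 7*I
(Y(-2)*(-14/35))*v(-6) = ((7/3 + (⅓)*(-2))*(-14/35))*(7*(-6)) = ((7/3 - ⅔)*(-14*1/35))*(-42) = ((5/3)*(-⅖))*(-42) = -⅔*(-42) = 28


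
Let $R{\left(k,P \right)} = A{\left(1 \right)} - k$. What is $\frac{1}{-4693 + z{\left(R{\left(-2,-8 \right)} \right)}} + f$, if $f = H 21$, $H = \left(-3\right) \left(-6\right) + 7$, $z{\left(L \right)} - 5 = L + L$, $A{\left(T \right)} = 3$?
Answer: $\frac{2455949}{4678} \approx 525.0$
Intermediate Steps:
$R{\left(k,P \right)} = 3 - k$
$z{\left(L \right)} = 5 + 2 L$ ($z{\left(L \right)} = 5 + \left(L + L\right) = 5 + 2 L$)
$H = 25$ ($H = 18 + 7 = 25$)
$f = 525$ ($f = 25 \cdot 21 = 525$)
$\frac{1}{-4693 + z{\left(R{\left(-2,-8 \right)} \right)}} + f = \frac{1}{-4693 + \left(5 + 2 \left(3 - -2\right)\right)} + 525 = \frac{1}{-4693 + \left(5 + 2 \left(3 + 2\right)\right)} + 525 = \frac{1}{-4693 + \left(5 + 2 \cdot 5\right)} + 525 = \frac{1}{-4693 + \left(5 + 10\right)} + 525 = \frac{1}{-4693 + 15} + 525 = \frac{1}{-4678} + 525 = - \frac{1}{4678} + 525 = \frac{2455949}{4678}$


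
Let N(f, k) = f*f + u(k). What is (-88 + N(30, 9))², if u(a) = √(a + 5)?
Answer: (812 + √14)² ≈ 6.6543e+5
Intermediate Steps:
u(a) = √(5 + a)
N(f, k) = f² + √(5 + k) (N(f, k) = f*f + √(5 + k) = f² + √(5 + k))
(-88 + N(30, 9))² = (-88 + (30² + √(5 + 9)))² = (-88 + (900 + √14))² = (812 + √14)²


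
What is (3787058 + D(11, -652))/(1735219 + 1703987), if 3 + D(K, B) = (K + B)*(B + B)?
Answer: 1540973/1146402 ≈ 1.3442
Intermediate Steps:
D(K, B) = -3 + 2*B*(B + K) (D(K, B) = -3 + (K + B)*(B + B) = -3 + (B + K)*(2*B) = -3 + 2*B*(B + K))
(3787058 + D(11, -652))/(1735219 + 1703987) = (3787058 + (-3 + 2*(-652)² + 2*(-652)*11))/(1735219 + 1703987) = (3787058 + (-3 + 2*425104 - 14344))/3439206 = (3787058 + (-3 + 850208 - 14344))*(1/3439206) = (3787058 + 835861)*(1/3439206) = 4622919*(1/3439206) = 1540973/1146402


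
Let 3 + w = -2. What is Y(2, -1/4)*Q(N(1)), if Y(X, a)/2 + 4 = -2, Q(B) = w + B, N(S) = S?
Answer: 48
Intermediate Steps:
w = -5 (w = -3 - 2 = -5)
Q(B) = -5 + B
Y(X, a) = -12 (Y(X, a) = -8 + 2*(-2) = -8 - 4 = -12)
Y(2, -1/4)*Q(N(1)) = -12*(-5 + 1) = -12*(-4) = 48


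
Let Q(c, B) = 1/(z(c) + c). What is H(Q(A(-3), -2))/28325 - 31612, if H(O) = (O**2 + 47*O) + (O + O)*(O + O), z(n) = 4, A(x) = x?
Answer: -895409848/28325 ≈ -31612.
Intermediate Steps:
Q(c, B) = 1/(4 + c)
H(O) = 5*O**2 + 47*O (H(O) = (O**2 + 47*O) + (2*O)*(2*O) = (O**2 + 47*O) + 4*O**2 = 5*O**2 + 47*O)
H(Q(A(-3), -2))/28325 - 31612 = ((47 + 5/(4 - 3))/(4 - 3))/28325 - 31612 = ((47 + 5/1)/1)*(1/28325) - 31612 = (1*(47 + 5*1))*(1/28325) - 31612 = (1*(47 + 5))*(1/28325) - 31612 = (1*52)*(1/28325) - 31612 = 52*(1/28325) - 31612 = 52/28325 - 31612 = -895409848/28325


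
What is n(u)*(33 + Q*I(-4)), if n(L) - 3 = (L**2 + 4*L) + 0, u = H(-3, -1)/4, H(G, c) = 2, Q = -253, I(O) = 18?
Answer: -94941/4 ≈ -23735.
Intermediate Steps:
u = 1/2 (u = 2/4 = 2*(1/4) = 1/2 ≈ 0.50000)
n(L) = 3 + L**2 + 4*L (n(L) = 3 + ((L**2 + 4*L) + 0) = 3 + (L**2 + 4*L) = 3 + L**2 + 4*L)
n(u)*(33 + Q*I(-4)) = (3 + (1/2)**2 + 4*(1/2))*(33 - 253*18) = (3 + 1/4 + 2)*(33 - 4554) = (21/4)*(-4521) = -94941/4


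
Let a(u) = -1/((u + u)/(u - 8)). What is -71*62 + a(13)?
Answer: -114457/26 ≈ -4402.2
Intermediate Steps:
a(u) = -(-8 + u)/(2*u) (a(u) = -1/((2*u)/(-8 + u)) = -1/(2*u/(-8 + u)) = -(-8 + u)/(2*u))
-71*62 + a(13) = -71*62 + (½)*(8 - 1*13)/13 = -4402 + (½)*(1/13)*(8 - 13) = -4402 + (½)*(1/13)*(-5) = -4402 - 5/26 = -114457/26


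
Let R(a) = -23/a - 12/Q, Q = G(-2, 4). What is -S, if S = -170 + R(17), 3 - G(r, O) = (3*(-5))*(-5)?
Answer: 17461/102 ≈ 171.19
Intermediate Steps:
G(r, O) = -72 (G(r, O) = 3 - 3*(-5)*(-5) = 3 - (-15)*(-5) = 3 - 1*75 = 3 - 75 = -72)
Q = -72
R(a) = ⅙ - 23/a (R(a) = -23/a - 12/(-72) = -23/a - 12*(-1/72) = -23/a + ⅙ = ⅙ - 23/a)
S = -17461/102 (S = -170 + (⅙)*(-138 + 17)/17 = -170 + (⅙)*(1/17)*(-121) = -170 - 121/102 = -17461/102 ≈ -171.19)
-S = -1*(-17461/102) = 17461/102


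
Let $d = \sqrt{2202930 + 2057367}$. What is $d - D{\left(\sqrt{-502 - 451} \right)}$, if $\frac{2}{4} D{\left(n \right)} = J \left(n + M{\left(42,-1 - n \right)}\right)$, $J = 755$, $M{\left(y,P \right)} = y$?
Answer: $-63420 + \sqrt{4260297} - 1510 i \sqrt{953} \approx -61356.0 - 46615.0 i$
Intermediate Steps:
$D{\left(n \right)} = 63420 + 1510 n$ ($D{\left(n \right)} = 2 \cdot 755 \left(n + 42\right) = 2 \cdot 755 \left(42 + n\right) = 2 \left(31710 + 755 n\right) = 63420 + 1510 n$)
$d = \sqrt{4260297} \approx 2064.0$
$d - D{\left(\sqrt{-502 - 451} \right)} = \sqrt{4260297} - \left(63420 + 1510 \sqrt{-502 - 451}\right) = \sqrt{4260297} - \left(63420 + 1510 \sqrt{-953}\right) = \sqrt{4260297} - \left(63420 + 1510 i \sqrt{953}\right) = -63420 + \sqrt{4260297} - 1510 i \sqrt{953}$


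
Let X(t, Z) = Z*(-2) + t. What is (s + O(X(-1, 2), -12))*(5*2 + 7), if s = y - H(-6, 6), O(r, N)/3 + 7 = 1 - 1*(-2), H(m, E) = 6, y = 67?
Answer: 833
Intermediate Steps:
X(t, Z) = t - 2*Z (X(t, Z) = -2*Z + t = t - 2*Z)
O(r, N) = -12 (O(r, N) = -21 + 3*(1 - 1*(-2)) = -21 + 3*(1 + 2) = -21 + 3*3 = -21 + 9 = -12)
s = 61 (s = 67 - 1*6 = 67 - 6 = 61)
(s + O(X(-1, 2), -12))*(5*2 + 7) = (61 - 12)*(5*2 + 7) = 49*(10 + 7) = 49*17 = 833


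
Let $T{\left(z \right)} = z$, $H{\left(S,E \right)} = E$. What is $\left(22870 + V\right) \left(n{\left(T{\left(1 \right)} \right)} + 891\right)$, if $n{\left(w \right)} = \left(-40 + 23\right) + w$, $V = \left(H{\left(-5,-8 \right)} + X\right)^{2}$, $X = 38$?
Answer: $20798750$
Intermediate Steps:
$V = 900$ ($V = \left(-8 + 38\right)^{2} = 30^{2} = 900$)
$n{\left(w \right)} = -17 + w$
$\left(22870 + V\right) \left(n{\left(T{\left(1 \right)} \right)} + 891\right) = \left(22870 + 900\right) \left(\left(-17 + 1\right) + 891\right) = 23770 \left(-16 + 891\right) = 23770 \cdot 875 = 20798750$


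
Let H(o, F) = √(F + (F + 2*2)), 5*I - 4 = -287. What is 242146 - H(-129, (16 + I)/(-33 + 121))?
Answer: 242146 - √37235/110 ≈ 2.4214e+5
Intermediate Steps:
I = -283/5 (I = ⅘ + (⅕)*(-287) = ⅘ - 287/5 = -283/5 ≈ -56.600)
H(o, F) = √(4 + 2*F) (H(o, F) = √(F + (F + 4)) = √(F + (4 + F)) = √(4 + 2*F))
242146 - H(-129, (16 + I)/(-33 + 121)) = 242146 - √(4 + 2*((16 - 283/5)/(-33 + 121))) = 242146 - √(4 + 2*(-203/5/88)) = 242146 - √(4 + 2*(-203/5*1/88)) = 242146 - √(4 + 2*(-203/440)) = 242146 - √(4 - 203/220) = 242146 - √(677/220) = 242146 - √37235/110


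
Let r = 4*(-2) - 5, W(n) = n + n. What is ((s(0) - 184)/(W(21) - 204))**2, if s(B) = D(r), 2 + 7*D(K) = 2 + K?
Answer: 1692601/1285956 ≈ 1.3162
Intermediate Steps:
W(n) = 2*n
r = -13 (r = -8 - 5 = -13)
D(K) = K/7 (D(K) = -2/7 + (2 + K)/7 = -2/7 + (2/7 + K/7) = K/7)
s(B) = -13/7 (s(B) = (1/7)*(-13) = -13/7)
((s(0) - 184)/(W(21) - 204))**2 = ((-13/7 - 184)/(2*21 - 204))**2 = (-1301/(7*(42 - 204)))**2 = (-1301/7/(-162))**2 = (-1301/7*(-1/162))**2 = (1301/1134)**2 = 1692601/1285956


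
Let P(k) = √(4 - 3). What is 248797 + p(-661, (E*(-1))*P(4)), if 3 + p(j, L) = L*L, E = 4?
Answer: 248810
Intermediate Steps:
P(k) = 1 (P(k) = √1 = 1)
p(j, L) = -3 + L² (p(j, L) = -3 + L*L = -3 + L²)
248797 + p(-661, (E*(-1))*P(4)) = 248797 + (-3 + ((4*(-1))*1)²) = 248797 + (-3 + (-4*1)²) = 248797 + (-3 + (-4)²) = 248797 + (-3 + 16) = 248797 + 13 = 248810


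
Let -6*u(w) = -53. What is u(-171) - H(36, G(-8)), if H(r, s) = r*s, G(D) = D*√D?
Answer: 53/6 + 576*I*√2 ≈ 8.8333 + 814.59*I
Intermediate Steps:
u(w) = 53/6 (u(w) = -⅙*(-53) = 53/6)
G(D) = D^(3/2)
u(-171) - H(36, G(-8)) = 53/6 - 36*(-8)^(3/2) = 53/6 - 36*(-16*I*√2) = 53/6 - (-576)*I*√2 = 53/6 + 576*I*√2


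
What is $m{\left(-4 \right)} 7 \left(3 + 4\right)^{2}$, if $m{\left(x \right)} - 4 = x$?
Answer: $0$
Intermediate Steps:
$m{\left(x \right)} = 4 + x$
$m{\left(-4 \right)} 7 \left(3 + 4\right)^{2} = \left(4 - 4\right) 7 \left(3 + 4\right)^{2} = 0 \cdot 7 \cdot 7^{2} = 0 \cdot 49 = 0$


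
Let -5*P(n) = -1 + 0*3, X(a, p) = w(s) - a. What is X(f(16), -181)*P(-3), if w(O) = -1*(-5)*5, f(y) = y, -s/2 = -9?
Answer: 9/5 ≈ 1.8000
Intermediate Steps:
s = 18 (s = -2*(-9) = 18)
w(O) = 25 (w(O) = 5*5 = 25)
X(a, p) = 25 - a
P(n) = 1/5 (P(n) = -(-1 + 0*3)/5 = -(-1 + 0)/5 = -1/5*(-1) = 1/5)
X(f(16), -181)*P(-3) = (25 - 1*16)*(1/5) = (25 - 16)*(1/5) = 9*(1/5) = 9/5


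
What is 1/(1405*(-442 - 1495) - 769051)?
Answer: -1/3490536 ≈ -2.8649e-7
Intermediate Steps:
1/(1405*(-442 - 1495) - 769051) = 1/(1405*(-1937) - 769051) = 1/(-2721485 - 769051) = 1/(-3490536) = -1/3490536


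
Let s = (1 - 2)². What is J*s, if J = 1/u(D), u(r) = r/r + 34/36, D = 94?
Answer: 18/35 ≈ 0.51429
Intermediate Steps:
u(r) = 35/18 (u(r) = 1 + 34*(1/36) = 1 + 17/18 = 35/18)
J = 18/35 (J = 1/(35/18) = 18/35 ≈ 0.51429)
s = 1 (s = (-1)² = 1)
J*s = (18/35)*1 = 18/35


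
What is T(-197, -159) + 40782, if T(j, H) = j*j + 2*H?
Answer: 79273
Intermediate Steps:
T(j, H) = j² + 2*H
T(-197, -159) + 40782 = ((-197)² + 2*(-159)) + 40782 = (38809 - 318) + 40782 = 38491 + 40782 = 79273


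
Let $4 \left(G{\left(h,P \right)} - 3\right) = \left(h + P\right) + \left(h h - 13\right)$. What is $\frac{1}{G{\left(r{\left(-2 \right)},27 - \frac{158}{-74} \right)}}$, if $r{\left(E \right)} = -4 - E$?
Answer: $\frac{148}{1115} \approx 0.13274$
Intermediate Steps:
$G{\left(h,P \right)} = - \frac{1}{4} + \frac{P}{4} + \frac{h}{4} + \frac{h^{2}}{4}$ ($G{\left(h,P \right)} = 3 + \frac{\left(h + P\right) + \left(h h - 13\right)}{4} = 3 + \frac{\left(P + h\right) + \left(h^{2} - 13\right)}{4} = 3 + \frac{\left(P + h\right) + \left(-13 + h^{2}\right)}{4} = 3 + \frac{-13 + P + h + h^{2}}{4} = 3 + \left(- \frac{13}{4} + \frac{P}{4} + \frac{h}{4} + \frac{h^{2}}{4}\right) = - \frac{1}{4} + \frac{P}{4} + \frac{h}{4} + \frac{h^{2}}{4}$)
$\frac{1}{G{\left(r{\left(-2 \right)},27 - \frac{158}{-74} \right)}} = \frac{1}{- \frac{1}{4} + \frac{27 - \frac{158}{-74}}{4} + \frac{-4 - -2}{4} + \frac{\left(-4 - -2\right)^{2}}{4}} = \frac{1}{- \frac{1}{4} + \frac{27 - - \frac{79}{37}}{4} + \frac{-4 + 2}{4} + \frac{\left(-4 + 2\right)^{2}}{4}} = \frac{1}{- \frac{1}{4} + \frac{27 + \frac{79}{37}}{4} + \frac{1}{4} \left(-2\right) + \frac{\left(-2\right)^{2}}{4}} = \frac{1}{- \frac{1}{4} + \frac{1}{4} \cdot \frac{1078}{37} - \frac{1}{2} + \frac{1}{4} \cdot 4} = \frac{1}{- \frac{1}{4} + \frac{539}{74} - \frac{1}{2} + 1} = \frac{1}{\frac{1115}{148}} = \frac{148}{1115}$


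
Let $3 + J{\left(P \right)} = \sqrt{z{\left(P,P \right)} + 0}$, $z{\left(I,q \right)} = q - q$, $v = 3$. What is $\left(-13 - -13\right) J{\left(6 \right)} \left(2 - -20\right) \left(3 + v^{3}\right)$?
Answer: $0$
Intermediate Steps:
$z{\left(I,q \right)} = 0$
$J{\left(P \right)} = -3$ ($J{\left(P \right)} = -3 + \sqrt{0 + 0} = -3 + \sqrt{0} = -3 + 0 = -3$)
$\left(-13 - -13\right) J{\left(6 \right)} \left(2 - -20\right) \left(3 + v^{3}\right) = \left(-13 - -13\right) \left(-3\right) \left(2 - -20\right) \left(3 + 3^{3}\right) = \left(-13 + 13\right) \left(-3\right) \left(2 + 20\right) \left(3 + 27\right) = 0 \left(-3\right) 22 \cdot 30 = 0 \cdot 660 = 0$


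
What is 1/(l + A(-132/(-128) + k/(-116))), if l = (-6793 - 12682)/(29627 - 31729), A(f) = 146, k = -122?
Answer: 2102/326367 ≈ 0.0064406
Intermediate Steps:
l = 19475/2102 (l = -19475/(-2102) = -19475*(-1/2102) = 19475/2102 ≈ 9.2650)
1/(l + A(-132/(-128) + k/(-116))) = 1/(19475/2102 + 146) = 1/(326367/2102) = 2102/326367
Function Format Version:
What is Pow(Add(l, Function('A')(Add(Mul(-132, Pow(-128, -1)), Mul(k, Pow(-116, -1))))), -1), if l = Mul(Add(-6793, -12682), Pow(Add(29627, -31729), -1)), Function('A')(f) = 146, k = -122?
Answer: Rational(2102, 326367) ≈ 0.0064406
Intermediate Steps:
l = Rational(19475, 2102) (l = Mul(-19475, Pow(-2102, -1)) = Mul(-19475, Rational(-1, 2102)) = Rational(19475, 2102) ≈ 9.2650)
Pow(Add(l, Function('A')(Add(Mul(-132, Pow(-128, -1)), Mul(k, Pow(-116, -1))))), -1) = Pow(Add(Rational(19475, 2102), 146), -1) = Pow(Rational(326367, 2102), -1) = Rational(2102, 326367)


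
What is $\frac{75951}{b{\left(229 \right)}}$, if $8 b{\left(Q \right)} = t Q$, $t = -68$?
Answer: $- \frac{151902}{3893} \approx -39.019$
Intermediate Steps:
$b{\left(Q \right)} = - \frac{17 Q}{2}$ ($b{\left(Q \right)} = \frac{\left(-68\right) Q}{8} = - \frac{17 Q}{2}$)
$\frac{75951}{b{\left(229 \right)}} = \frac{75951}{\left(- \frac{17}{2}\right) 229} = \frac{75951}{- \frac{3893}{2}} = 75951 \left(- \frac{2}{3893}\right) = - \frac{151902}{3893}$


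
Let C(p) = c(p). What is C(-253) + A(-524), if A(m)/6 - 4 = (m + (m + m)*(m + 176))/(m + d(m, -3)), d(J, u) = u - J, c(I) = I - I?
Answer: -728336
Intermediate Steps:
c(I) = 0
C(p) = 0
A(m) = 24 - 2*m - 4*m*(176 + m) (A(m) = 24 + 6*((m + (m + m)*(m + 176))/(m + (-3 - m))) = 24 + 6*((m + (2*m)*(176 + m))/(-3)) = 24 + 6*((m + 2*m*(176 + m))*(-1/3)) = 24 + 6*(-m/3 - 2*m*(176 + m)/3) = 24 + (-2*m - 4*m*(176 + m)) = 24 - 2*m - 4*m*(176 + m))
C(-253) + A(-524) = 0 + (24 - 706*(-524) - 4*(-524)**2) = 0 + (24 + 369944 - 4*274576) = 0 + (24 + 369944 - 1098304) = 0 - 728336 = -728336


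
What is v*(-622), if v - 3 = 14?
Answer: -10574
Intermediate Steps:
v = 17 (v = 3 + 14 = 17)
v*(-622) = 17*(-622) = -10574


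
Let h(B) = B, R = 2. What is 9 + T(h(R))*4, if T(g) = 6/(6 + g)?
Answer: 12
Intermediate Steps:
T(g) = 6/(6 + g)
9 + T(h(R))*4 = 9 + (6/(6 + 2))*4 = 9 + (6/8)*4 = 9 + (6*(⅛))*4 = 9 + (¾)*4 = 9 + 3 = 12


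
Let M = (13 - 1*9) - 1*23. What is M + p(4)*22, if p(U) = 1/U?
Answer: -27/2 ≈ -13.500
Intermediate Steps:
M = -19 (M = (13 - 9) - 23 = 4 - 23 = -19)
M + p(4)*22 = -19 + 22/4 = -19 + (¼)*22 = -19 + 11/2 = -27/2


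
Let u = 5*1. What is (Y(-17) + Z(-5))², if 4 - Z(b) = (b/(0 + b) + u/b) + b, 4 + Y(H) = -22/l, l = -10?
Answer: 1296/25 ≈ 51.840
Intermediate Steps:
Y(H) = -9/5 (Y(H) = -4 - 22/(-10) = -4 - 22*(-⅒) = -4 + 11/5 = -9/5)
u = 5
Z(b) = 3 - b - 5/b (Z(b) = 4 - ((b/(0 + b) + 5/b) + b) = 4 - ((b/b + 5/b) + b) = 4 - ((1 + 5/b) + b) = 4 - (1 + b + 5/b) = 4 + (-1 - b - 5/b) = 3 - b - 5/b)
(Y(-17) + Z(-5))² = (-9/5 + (3 - 1*(-5) - 5/(-5)))² = (-9/5 + (3 + 5 - 5*(-⅕)))² = (-9/5 + (3 + 5 + 1))² = (-9/5 + 9)² = (36/5)² = 1296/25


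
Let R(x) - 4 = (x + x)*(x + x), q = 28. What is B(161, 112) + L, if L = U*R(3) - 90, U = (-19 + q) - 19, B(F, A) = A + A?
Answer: -266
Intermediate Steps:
B(F, A) = 2*A
U = -10 (U = (-19 + 28) - 19 = 9 - 19 = -10)
R(x) = 4 + 4*x**2 (R(x) = 4 + (x + x)*(x + x) = 4 + (2*x)*(2*x) = 4 + 4*x**2)
L = -490 (L = -10*(4 + 4*3**2) - 90 = -10*(4 + 4*9) - 90 = -10*(4 + 36) - 90 = -10*40 - 90 = -400 - 90 = -490)
B(161, 112) + L = 2*112 - 490 = 224 - 490 = -266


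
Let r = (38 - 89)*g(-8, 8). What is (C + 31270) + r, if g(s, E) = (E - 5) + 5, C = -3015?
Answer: 27847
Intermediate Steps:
g(s, E) = E (g(s, E) = (-5 + E) + 5 = E)
r = -408 (r = (38 - 89)*8 = -51*8 = -408)
(C + 31270) + r = (-3015 + 31270) - 408 = 28255 - 408 = 27847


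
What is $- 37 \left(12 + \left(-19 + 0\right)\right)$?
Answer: $259$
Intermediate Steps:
$- 37 \left(12 + \left(-19 + 0\right)\right) = - 37 \left(12 - 19\right) = \left(-37\right) \left(-7\right) = 259$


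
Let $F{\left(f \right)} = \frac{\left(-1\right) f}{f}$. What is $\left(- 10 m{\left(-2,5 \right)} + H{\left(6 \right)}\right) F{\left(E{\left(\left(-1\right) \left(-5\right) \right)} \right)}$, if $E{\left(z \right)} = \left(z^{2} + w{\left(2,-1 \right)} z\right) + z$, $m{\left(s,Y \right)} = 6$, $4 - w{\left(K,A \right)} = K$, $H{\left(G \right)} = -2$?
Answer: $62$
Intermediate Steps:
$w{\left(K,A \right)} = 4 - K$
$E{\left(z \right)} = z^{2} + 3 z$ ($E{\left(z \right)} = \left(z^{2} + \left(4 - 2\right) z\right) + z = \left(z^{2} + 2 z\right) + z = z^{2} + 3 z$)
$F{\left(f \right)} = -1$
$\left(- 10 m{\left(-2,5 \right)} + H{\left(6 \right)}\right) F{\left(E{\left(\left(-1\right) \left(-5\right) \right)} \right)} = \left(\left(-10\right) 6 - 2\right) \left(-1\right) = \left(-60 - 2\right) \left(-1\right) = \left(-62\right) \left(-1\right) = 62$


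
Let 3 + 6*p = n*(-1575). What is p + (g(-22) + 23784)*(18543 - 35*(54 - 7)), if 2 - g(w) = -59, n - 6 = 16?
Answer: 805854069/2 ≈ 4.0293e+8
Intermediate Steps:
n = 22 (n = 6 + 16 = 22)
g(w) = 61 (g(w) = 2 - 1*(-59) = 2 + 59 = 61)
p = -11551/2 (p = -½ + (22*(-1575))/6 = -½ + (⅙)*(-34650) = -½ - 5775 = -11551/2 ≈ -5775.5)
p + (g(-22) + 23784)*(18543 - 35*(54 - 7)) = -11551/2 + (61 + 23784)*(18543 - 35*(54 - 7)) = -11551/2 + 23845*(18543 - 35*47) = -11551/2 + 23845*(18543 - 1645) = -11551/2 + 23845*16898 = -11551/2 + 402932810 = 805854069/2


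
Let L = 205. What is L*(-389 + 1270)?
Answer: 180605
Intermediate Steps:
L*(-389 + 1270) = 205*(-389 + 1270) = 205*881 = 180605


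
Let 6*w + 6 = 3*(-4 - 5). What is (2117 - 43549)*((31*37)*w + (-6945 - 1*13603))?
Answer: 1112718508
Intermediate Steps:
w = -11/2 (w = -1 + (3*(-4 - 5))/6 = -1 + (3*(-9))/6 = -1 + (1/6)*(-27) = -1 - 9/2 = -11/2 ≈ -5.5000)
(2117 - 43549)*((31*37)*w + (-6945 - 1*13603)) = (2117 - 43549)*((31*37)*(-11/2) + (-6945 - 1*13603)) = -41432*(1147*(-11/2) + (-6945 - 13603)) = -41432*(-12617/2 - 20548) = -41432*(-53713/2) = 1112718508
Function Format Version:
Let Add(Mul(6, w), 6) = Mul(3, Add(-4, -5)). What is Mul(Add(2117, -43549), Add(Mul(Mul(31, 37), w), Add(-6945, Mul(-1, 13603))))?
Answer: 1112718508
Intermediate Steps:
w = Rational(-11, 2) (w = Add(-1, Mul(Rational(1, 6), Mul(3, Add(-4, -5)))) = Add(-1, Mul(Rational(1, 6), Mul(3, -9))) = Add(-1, Mul(Rational(1, 6), -27)) = Add(-1, Rational(-9, 2)) = Rational(-11, 2) ≈ -5.5000)
Mul(Add(2117, -43549), Add(Mul(Mul(31, 37), w), Add(-6945, Mul(-1, 13603)))) = Mul(Add(2117, -43549), Add(Mul(Mul(31, 37), Rational(-11, 2)), Add(-6945, Mul(-1, 13603)))) = Mul(-41432, Add(Mul(1147, Rational(-11, 2)), Add(-6945, -13603))) = Mul(-41432, Add(Rational(-12617, 2), -20548)) = Mul(-41432, Rational(-53713, 2)) = 1112718508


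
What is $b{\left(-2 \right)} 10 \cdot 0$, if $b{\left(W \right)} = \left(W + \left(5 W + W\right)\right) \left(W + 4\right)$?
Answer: $0$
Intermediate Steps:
$b{\left(W \right)} = 7 W \left(4 + W\right)$ ($b{\left(W \right)} = \left(W + 6 W\right) \left(4 + W\right) = 7 W \left(4 + W\right)$)
$b{\left(-2 \right)} 10 \cdot 0 = 7 \left(-2\right) \left(4 - 2\right) 10 \cdot 0 = 7 \left(-2\right) 2 \cdot 10 \cdot 0 = \left(-28\right) 10 \cdot 0 = \left(-280\right) 0 = 0$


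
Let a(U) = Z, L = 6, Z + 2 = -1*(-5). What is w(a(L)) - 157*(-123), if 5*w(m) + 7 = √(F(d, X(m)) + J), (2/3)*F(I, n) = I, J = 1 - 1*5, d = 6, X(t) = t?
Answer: 96548/5 + √5/5 ≈ 19310.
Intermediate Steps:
Z = 3 (Z = -2 - 1*(-5) = -2 + 5 = 3)
J = -4 (J = 1 - 5 = -4)
a(U) = 3
F(I, n) = 3*I/2
w(m) = -7/5 + √5/5 (w(m) = -7/5 + √((3/2)*6 - 4)/5 = -7/5 + √(9 - 4)/5 = -7/5 + √5/5)
w(a(L)) - 157*(-123) = (-7/5 + √5/5) - 157*(-123) = (-7/5 + √5/5) + 19311 = 96548/5 + √5/5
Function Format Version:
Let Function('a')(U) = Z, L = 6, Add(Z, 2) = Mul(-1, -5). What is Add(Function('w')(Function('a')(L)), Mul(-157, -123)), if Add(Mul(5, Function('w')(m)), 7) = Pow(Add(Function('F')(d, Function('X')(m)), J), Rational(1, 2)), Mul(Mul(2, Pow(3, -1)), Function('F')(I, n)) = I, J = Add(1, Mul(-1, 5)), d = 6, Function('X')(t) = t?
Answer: Add(Rational(96548, 5), Mul(Rational(1, 5), Pow(5, Rational(1, 2)))) ≈ 19310.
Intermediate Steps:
Z = 3 (Z = Add(-2, Mul(-1, -5)) = Add(-2, 5) = 3)
J = -4 (J = Add(1, -5) = -4)
Function('a')(U) = 3
Function('F')(I, n) = Mul(Rational(3, 2), I)
Function('w')(m) = Add(Rational(-7, 5), Mul(Rational(1, 5), Pow(5, Rational(1, 2)))) (Function('w')(m) = Add(Rational(-7, 5), Mul(Rational(1, 5), Pow(Add(Mul(Rational(3, 2), 6), -4), Rational(1, 2)))) = Add(Rational(-7, 5), Mul(Rational(1, 5), Pow(Add(9, -4), Rational(1, 2)))) = Add(Rational(-7, 5), Mul(Rational(1, 5), Pow(5, Rational(1, 2)))))
Add(Function('w')(Function('a')(L)), Mul(-157, -123)) = Add(Add(Rational(-7, 5), Mul(Rational(1, 5), Pow(5, Rational(1, 2)))), Mul(-157, -123)) = Add(Add(Rational(-7, 5), Mul(Rational(1, 5), Pow(5, Rational(1, 2)))), 19311) = Add(Rational(96548, 5), Mul(Rational(1, 5), Pow(5, Rational(1, 2))))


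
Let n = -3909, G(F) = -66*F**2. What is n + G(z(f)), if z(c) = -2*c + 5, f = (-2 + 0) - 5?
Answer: -27735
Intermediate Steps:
f = -7 (f = -2 - 5 = -7)
z(c) = 5 - 2*c
n + G(z(f)) = -3909 - 66*(5 - 2*(-7))**2 = -3909 - 66*(5 + 14)**2 = -3909 - 66*19**2 = -3909 - 66*361 = -3909 - 23826 = -27735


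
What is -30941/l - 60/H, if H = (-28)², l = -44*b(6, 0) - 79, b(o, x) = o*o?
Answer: 6039491/325948 ≈ 18.529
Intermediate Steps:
b(o, x) = o²
l = -1663 (l = -44*6² - 79 = -44*36 - 79 = -1584 - 79 = -1663)
H = 784
-30941/l - 60/H = -30941/(-1663) - 60/784 = -30941*(-1/1663) - 60*1/784 = 30941/1663 - 15/196 = 6039491/325948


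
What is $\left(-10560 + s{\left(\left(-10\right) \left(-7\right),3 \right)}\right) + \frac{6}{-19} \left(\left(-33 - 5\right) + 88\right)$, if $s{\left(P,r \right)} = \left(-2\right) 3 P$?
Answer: $- \frac{208920}{19} \approx -10996.0$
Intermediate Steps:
$s{\left(P,r \right)} = - 6 P$
$\left(-10560 + s{\left(\left(-10\right) \left(-7\right),3 \right)}\right) + \frac{6}{-19} \left(\left(-33 - 5\right) + 88\right) = \left(-10560 - 6 \left(\left(-10\right) \left(-7\right)\right)\right) + \frac{6}{-19} \left(\left(-33 - 5\right) + 88\right) = \left(-10560 - 420\right) + 6 \left(- \frac{1}{19}\right) \left(-38 + 88\right) = \left(-10560 - 420\right) - \frac{300}{19} = -10980 - \frac{300}{19} = - \frac{208920}{19}$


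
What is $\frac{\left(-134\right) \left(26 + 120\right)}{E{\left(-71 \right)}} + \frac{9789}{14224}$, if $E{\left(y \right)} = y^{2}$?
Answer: $- \frac{228931987}{71703184} \approx -3.1928$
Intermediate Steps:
$\frac{\left(-134\right) \left(26 + 120\right)}{E{\left(-71 \right)}} + \frac{9789}{14224} = \frac{\left(-134\right) \left(26 + 120\right)}{\left(-71\right)^{2}} + \frac{9789}{14224} = \frac{\left(-134\right) 146}{5041} + 9789 \cdot \frac{1}{14224} = \left(-19564\right) \frac{1}{5041} + \frac{9789}{14224} = - \frac{19564}{5041} + \frac{9789}{14224} = - \frac{228931987}{71703184}$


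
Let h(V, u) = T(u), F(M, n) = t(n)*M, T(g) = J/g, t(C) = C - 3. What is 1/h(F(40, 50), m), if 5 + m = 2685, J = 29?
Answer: 2680/29 ≈ 92.414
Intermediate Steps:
m = 2680 (m = -5 + 2685 = 2680)
t(C) = -3 + C
T(g) = 29/g
F(M, n) = M*(-3 + n) (F(M, n) = (-3 + n)*M = M*(-3 + n))
h(V, u) = 29/u
1/h(F(40, 50), m) = 1/(29/2680) = 2680/29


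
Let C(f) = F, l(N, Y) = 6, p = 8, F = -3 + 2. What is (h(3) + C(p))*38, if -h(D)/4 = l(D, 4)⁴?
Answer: -197030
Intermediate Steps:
F = -1
h(D) = -5184 (h(D) = -4*6⁴ = -4*1296 = -5184)
C(f) = -1
(h(3) + C(p))*38 = (-5184 - 1)*38 = -5185*38 = -197030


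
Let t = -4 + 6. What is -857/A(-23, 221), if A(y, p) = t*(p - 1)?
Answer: -857/440 ≈ -1.9477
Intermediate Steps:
t = 2
A(y, p) = -2 + 2*p (A(y, p) = 2*(p - 1) = 2*(-1 + p) = -2 + 2*p)
-857/A(-23, 221) = -857/(-2 + 2*221) = -857/(-2 + 442) = -857/440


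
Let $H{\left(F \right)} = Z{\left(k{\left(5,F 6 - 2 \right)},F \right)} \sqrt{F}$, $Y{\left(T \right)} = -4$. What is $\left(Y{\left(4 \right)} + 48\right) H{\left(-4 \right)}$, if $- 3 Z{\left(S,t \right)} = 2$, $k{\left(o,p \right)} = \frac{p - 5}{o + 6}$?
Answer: $- \frac{176 i}{3} \approx - 58.667 i$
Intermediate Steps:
$k{\left(o,p \right)} = \frac{-5 + p}{6 + o}$
$Z{\left(S,t \right)} = - \frac{2}{3}$ ($Z{\left(S,t \right)} = \left(- \frac{1}{3}\right) 2 = - \frac{2}{3}$)
$H{\left(F \right)} = - \frac{2 \sqrt{F}}{3}$
$\left(Y{\left(4 \right)} + 48\right) H{\left(-4 \right)} = \left(-4 + 48\right) \left(- \frac{2 \sqrt{-4}}{3}\right) = 44 \left(- \frac{2 \cdot 2 i}{3}\right) = 44 \left(- \frac{4 i}{3}\right) = - \frac{176 i}{3}$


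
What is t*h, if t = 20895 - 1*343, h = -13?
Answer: -267176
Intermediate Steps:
t = 20552 (t = 20895 - 343 = 20552)
t*h = 20552*(-13) = -267176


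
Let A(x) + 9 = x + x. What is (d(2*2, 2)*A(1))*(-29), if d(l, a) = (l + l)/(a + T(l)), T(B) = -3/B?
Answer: 6496/5 ≈ 1299.2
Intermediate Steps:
A(x) = -9 + 2*x (A(x) = -9 + (x + x) = -9 + 2*x)
d(l, a) = 2*l/(a - 3/l) (d(l, a) = (l + l)/(a - 3/l) = (2*l)/(a - 3/l) = 2*l/(a - 3/l))
(d(2*2, 2)*A(1))*(-29) = ((2*(2*2)²/(-3 + 2*(2*2)))*(-9 + 2*1))*(-29) = ((2*4²/(-3 + 2*4))*(-9 + 2))*(-29) = ((2*16/(-3 + 8))*(-7))*(-29) = ((2*16/5)*(-7))*(-29) = ((2*16*(⅕))*(-7))*(-29) = ((32/5)*(-7))*(-29) = -224/5*(-29) = 6496/5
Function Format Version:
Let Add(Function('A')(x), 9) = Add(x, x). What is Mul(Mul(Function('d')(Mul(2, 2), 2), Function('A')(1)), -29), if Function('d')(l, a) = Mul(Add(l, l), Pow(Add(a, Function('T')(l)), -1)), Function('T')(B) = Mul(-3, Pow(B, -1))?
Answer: Rational(6496, 5) ≈ 1299.2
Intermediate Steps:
Function('A')(x) = Add(-9, Mul(2, x)) (Function('A')(x) = Add(-9, Add(x, x)) = Add(-9, Mul(2, x)))
Function('d')(l, a) = Mul(2, l, Pow(Add(a, Mul(-3, Pow(l, -1))), -1)) (Function('d')(l, a) = Mul(Add(l, l), Pow(Add(a, Mul(-3, Pow(l, -1))), -1)) = Mul(Mul(2, l), Pow(Add(a, Mul(-3, Pow(l, -1))), -1)) = Mul(2, l, Pow(Add(a, Mul(-3, Pow(l, -1))), -1)))
Mul(Mul(Function('d')(Mul(2, 2), 2), Function('A')(1)), -29) = Mul(Mul(Mul(2, Pow(Mul(2, 2), 2), Pow(Add(-3, Mul(2, Mul(2, 2))), -1)), Add(-9, Mul(2, 1))), -29) = Mul(Mul(Mul(2, Pow(4, 2), Pow(Add(-3, Mul(2, 4)), -1)), Add(-9, 2)), -29) = Mul(Mul(Mul(2, 16, Pow(Add(-3, 8), -1)), -7), -29) = Mul(Mul(Mul(2, 16, Pow(5, -1)), -7), -29) = Mul(Mul(Mul(2, 16, Rational(1, 5)), -7), -29) = Mul(Mul(Rational(32, 5), -7), -29) = Mul(Rational(-224, 5), -29) = Rational(6496, 5)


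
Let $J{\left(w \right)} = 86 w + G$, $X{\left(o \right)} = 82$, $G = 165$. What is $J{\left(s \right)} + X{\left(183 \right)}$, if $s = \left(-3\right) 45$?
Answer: $-11363$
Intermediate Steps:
$s = -135$
$J{\left(w \right)} = 165 + 86 w$ ($J{\left(w \right)} = 86 w + 165 = 165 + 86 w$)
$J{\left(s \right)} + X{\left(183 \right)} = \left(165 + 86 \left(-135\right)\right) + 82 = \left(165 - 11610\right) + 82 = -11445 + 82 = -11363$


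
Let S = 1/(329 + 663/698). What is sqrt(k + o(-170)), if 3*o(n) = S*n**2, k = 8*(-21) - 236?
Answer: 2*I*sqrt(1789175934759)/138183 ≈ 19.36*I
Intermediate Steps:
k = -404 (k = -168 - 236 = -404)
S = 698/230305 (S = 1/(329 + 663*(1/698)) = 1/(329 + 663/698) = 1/(230305/698) = 698/230305 ≈ 0.0030308)
o(n) = 698*n**2/690915 (o(n) = (698*n**2/230305)/3 = 698*n**2/690915)
sqrt(k + o(-170)) = sqrt(-404 + (698/690915)*(-170)**2) = sqrt(-404 + (698/690915)*28900) = sqrt(-404 + 4034440/138183) = sqrt(-51791492/138183) = 2*I*sqrt(1789175934759)/138183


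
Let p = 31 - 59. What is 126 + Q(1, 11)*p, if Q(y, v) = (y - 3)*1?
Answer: 182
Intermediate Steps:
p = -28
Q(y, v) = -3 + y (Q(y, v) = (-3 + y)*1 = -3 + y)
126 + Q(1, 11)*p = 126 + (-3 + 1)*(-28) = 126 - 2*(-28) = 126 + 56 = 182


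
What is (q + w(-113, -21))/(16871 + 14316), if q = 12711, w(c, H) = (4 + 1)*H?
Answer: 12606/31187 ≈ 0.40421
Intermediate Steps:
w(c, H) = 5*H
(q + w(-113, -21))/(16871 + 14316) = (12711 + 5*(-21))/(16871 + 14316) = (12711 - 105)/31187 = 12606*(1/31187) = 12606/31187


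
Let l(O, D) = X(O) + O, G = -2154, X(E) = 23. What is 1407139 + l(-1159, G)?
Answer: 1406003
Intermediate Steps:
l(O, D) = 23 + O
1407139 + l(-1159, G) = 1407139 + (23 - 1159) = 1407139 - 1136 = 1406003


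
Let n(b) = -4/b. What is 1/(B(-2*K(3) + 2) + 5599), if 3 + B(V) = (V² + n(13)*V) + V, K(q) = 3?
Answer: 13/72920 ≈ 0.00017828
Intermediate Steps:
B(V) = -3 + V² + 9*V/13 (B(V) = -3 + ((V² + (-4/13)*V) + V) = -3 + ((V² + (-4*1/13)*V) + V) = -3 + ((V² - 4*V/13) + V) = -3 + (V² + 9*V/13) = -3 + V² + 9*V/13)
1/(B(-2*K(3) + 2) + 5599) = 1/((-3 + (-2*3 + 2)² + 9*(-2*3 + 2)/13) + 5599) = 1/((-3 + (-6 + 2)² + 9*(-6 + 2)/13) + 5599) = 1/((-3 + (-4)² + (9/13)*(-4)) + 5599) = 1/((-3 + 16 - 36/13) + 5599) = 1/(133/13 + 5599) = 1/(72920/13) = 13/72920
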